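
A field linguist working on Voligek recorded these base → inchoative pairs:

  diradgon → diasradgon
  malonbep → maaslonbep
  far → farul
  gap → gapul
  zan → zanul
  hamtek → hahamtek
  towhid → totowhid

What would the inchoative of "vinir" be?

vivinir

gap and malonbep both end in -p yet inflect differently (gapul, maaslonbep), so the final letter is not what conditions the rule; the number of vowels is.
"vinir" has 2 vowels. The stems with 2 vowels (hamtek → hahamtek, towhid → totowhid) repeat the first consonant+vowel as a prefix.
The other patterns: stems with 1 vowel add -ul; stems with 3 vowels insert -as- after the first vowel.
So vinir → vivinir.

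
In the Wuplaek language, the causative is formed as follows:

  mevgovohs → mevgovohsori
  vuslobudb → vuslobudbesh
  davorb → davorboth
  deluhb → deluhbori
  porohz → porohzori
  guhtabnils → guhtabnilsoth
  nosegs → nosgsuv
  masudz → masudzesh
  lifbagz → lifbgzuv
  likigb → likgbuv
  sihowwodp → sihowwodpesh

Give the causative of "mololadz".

"mololadz" has second-to-last letter 'd'. The stems whose second-to-last letter is 'd' (vuslobudb → vuslobudbesh, sihowwodp → sihowwodpesh, masudz → masudzesh) add -esh.
So mololadz → mololadzesh.

mololadzesh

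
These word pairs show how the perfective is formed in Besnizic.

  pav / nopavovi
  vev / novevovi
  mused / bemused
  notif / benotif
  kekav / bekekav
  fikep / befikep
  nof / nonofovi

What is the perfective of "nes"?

"nes" has 1 vowel. The stems with 1 vowel (vev → novevovi, nof → nonofovi, pav → nopavovi) add no- … -ovi around the stem.
The other pattern: stems with 2 vowels add the prefix be-.
So nes → nonesovi.

nonesovi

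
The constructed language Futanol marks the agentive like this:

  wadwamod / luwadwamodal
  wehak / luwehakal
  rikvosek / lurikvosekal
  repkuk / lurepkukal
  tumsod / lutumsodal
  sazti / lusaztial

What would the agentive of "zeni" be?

Every pair shown (wadwamod → luwadwamodal, wehak → luwehakal, rikvosek → lurikvosekal, …) follows the same rule: add lu- … -al around the stem.
So zeni → luzenial.

luzenial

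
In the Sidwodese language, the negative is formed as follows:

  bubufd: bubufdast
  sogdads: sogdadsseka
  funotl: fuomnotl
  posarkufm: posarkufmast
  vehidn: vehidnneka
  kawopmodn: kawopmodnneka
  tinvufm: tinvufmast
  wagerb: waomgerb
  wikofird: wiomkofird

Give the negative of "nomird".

bubufd and wikofird both end in -d yet inflect differently (bubufdast, wiomkofird), so the final letter is not what conditions the rule; the second-to-last letter is.
"nomird" has second-to-last letter 'r'. The stems whose second-to-last letter is 'r' (wagerb → waomgerb, wikofird → wiomkofird) insert -om- after the first vowel.
The other patterns: stems whose second-to-last letter is 'f' add -ast; stems whose second-to-last letter is 'd' double the final consonant and add -eka.
So nomird → noommird.

noommird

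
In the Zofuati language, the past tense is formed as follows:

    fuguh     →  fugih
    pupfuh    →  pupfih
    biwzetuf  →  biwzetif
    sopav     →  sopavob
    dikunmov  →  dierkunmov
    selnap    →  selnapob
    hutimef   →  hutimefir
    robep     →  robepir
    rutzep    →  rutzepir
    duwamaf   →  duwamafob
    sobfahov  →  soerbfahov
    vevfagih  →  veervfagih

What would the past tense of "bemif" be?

beermif

vevfagih and pupfuh both end in -h yet inflect differently (veervfagih, pupfih), so the final letter is not what conditions the rule; the last vowel is.
"bemif" has last vowel 'i'. The one such stem in the data (vevfagih → veervfagih) inserts -er- after the first vowel (as do dikunmov, sobfahov), so the same rule applies.
So bemif → beermif.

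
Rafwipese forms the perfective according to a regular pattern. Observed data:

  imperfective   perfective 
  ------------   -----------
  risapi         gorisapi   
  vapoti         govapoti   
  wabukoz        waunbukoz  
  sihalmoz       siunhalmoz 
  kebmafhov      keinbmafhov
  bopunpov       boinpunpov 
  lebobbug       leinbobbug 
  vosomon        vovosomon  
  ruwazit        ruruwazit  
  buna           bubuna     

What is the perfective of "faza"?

fafaza

wabukoz and kebmafhov both have last vowel 'o' yet inflect differently (waunbukoz, keinbmafhov), so the last vowel is not what conditions the rule; the final letter is.
"faza" ends in -a. The one such stem in the data (buna → bubuna) repeats the first consonant+vowel as a prefix (as do vosomon, ruwazit), so the same rule applies.
The other patterns: stems ending in -i add the prefix go-; stems ending in -z insert -un- after the first vowel; stems ending in -g or -v insert -in- after the first vowel.
So faza → fafaza.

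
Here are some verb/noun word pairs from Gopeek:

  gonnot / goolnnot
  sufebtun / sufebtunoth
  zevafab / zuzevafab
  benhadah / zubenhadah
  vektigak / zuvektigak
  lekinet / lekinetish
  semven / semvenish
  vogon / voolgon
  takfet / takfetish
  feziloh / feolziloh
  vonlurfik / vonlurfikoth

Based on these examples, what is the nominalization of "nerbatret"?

"nerbatret" has last vowel 'e'. The stems whose last vowel is 'e' (takfet → takfetish, lekinet → lekinetish, semven → semvenish) add -ish.
So nerbatret → nerbatretish.

nerbatretish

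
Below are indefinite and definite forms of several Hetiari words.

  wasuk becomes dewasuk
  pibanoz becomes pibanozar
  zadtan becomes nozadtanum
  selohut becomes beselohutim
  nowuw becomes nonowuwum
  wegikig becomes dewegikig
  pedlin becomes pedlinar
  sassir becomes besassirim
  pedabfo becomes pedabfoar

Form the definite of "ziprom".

nozipromum

"ziprom" begins with z-. The one such stem in the data (zadtan → nozadtanum) adds no- … -um around the stem, so the same rule applies.
So ziprom → nozipromum.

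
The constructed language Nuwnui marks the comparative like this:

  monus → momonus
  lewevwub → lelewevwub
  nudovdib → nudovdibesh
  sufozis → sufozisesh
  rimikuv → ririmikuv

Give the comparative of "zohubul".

monus and sufozis both end in -s yet inflect differently (momonus, sufozisesh), so the final letter is not what conditions the rule; the last vowel is.
"zohubul" has last vowel 'u'. The stems whose last vowel is 'u' (monus → momonus, rimikuv → ririmikuv, lewevwub → lelewevwub) repeat the first consonant+vowel as a prefix.
The other pattern: stems whose last vowel is 'i' add -esh.
So zohubul → zozohubul.

zozohubul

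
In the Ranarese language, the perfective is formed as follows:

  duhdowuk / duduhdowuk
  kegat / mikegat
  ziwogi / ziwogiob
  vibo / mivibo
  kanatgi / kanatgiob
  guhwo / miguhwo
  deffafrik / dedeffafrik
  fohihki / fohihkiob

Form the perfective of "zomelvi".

zomelviob

"zomelvi" ends in -i. The stems ending in -i (kanatgi → kanatgiob, ziwogi → ziwogiob, fohihki → fohihkiob) add -ob.
So zomelvi → zomelviob.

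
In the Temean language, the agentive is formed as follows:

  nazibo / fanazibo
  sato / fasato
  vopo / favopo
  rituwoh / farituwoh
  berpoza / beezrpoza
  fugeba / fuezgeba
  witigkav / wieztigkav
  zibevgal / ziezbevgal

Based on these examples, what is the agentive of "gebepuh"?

nazibo and berpoza both have 3 vowels yet inflect differently (fanazibo, beezrpoza), so the number of vowels is not what conditions the rule; the final letter is.
"gebepuh" ends in -h. The one such stem in the data (rituwoh → farituwoh) adds the prefix fa-, so the same rule applies.
The other pattern: stems ending in -a, -l or -v insert -ez- after the first vowel.
So gebepuh → fagebepuh.

fagebepuh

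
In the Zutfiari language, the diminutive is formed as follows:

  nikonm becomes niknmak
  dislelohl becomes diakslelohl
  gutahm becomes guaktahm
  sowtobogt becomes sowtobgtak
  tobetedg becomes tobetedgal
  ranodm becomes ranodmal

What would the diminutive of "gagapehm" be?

gutahm and ranodm both end in -m yet inflect differently (guaktahm, ranodmal), so the final letter is not what conditions the rule; the second-to-last letter is.
"gagapehm" has second-to-last letter 'h'. The stems whose second-to-last letter is 'h' (dislelohl → diakslelohl, gutahm → guaktahm) insert -ak- after the first vowel.
The other patterns: stems whose second-to-last letter is 'd' add -al; stems whose second-to-last letter is 'g' or 'n' delete the last vowel and add -ak.
So gagapehm → gaakgapehm.

gaakgapehm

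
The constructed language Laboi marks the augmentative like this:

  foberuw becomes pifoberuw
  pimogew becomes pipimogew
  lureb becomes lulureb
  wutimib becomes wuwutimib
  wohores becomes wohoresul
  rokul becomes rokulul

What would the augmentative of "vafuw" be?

pivafuw

pimogew and wohores both have last vowel 'e' yet inflect differently (pipimogew, wohoresul), so the last vowel is not what conditions the rule; the final letter is.
"vafuw" ends in -w. The stems ending in -w (foberuw → pifoberuw, pimogew → pipimogew) add the prefix pi-.
So vafuw → pivafuw.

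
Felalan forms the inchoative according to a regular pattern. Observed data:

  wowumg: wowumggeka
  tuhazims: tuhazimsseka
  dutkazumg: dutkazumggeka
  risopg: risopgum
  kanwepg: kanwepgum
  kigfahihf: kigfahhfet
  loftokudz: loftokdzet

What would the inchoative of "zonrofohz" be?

zonrofhzet

wowumg and risopg both end in -g yet inflect differently (wowumggeka, risopgum), so the final letter is not what conditions the rule; the second-to-last letter is.
"zonrofohz" has second-to-last letter 'h'. The one such stem in the data (kigfahihf → kigfahhfet) deletes the last vowel and adds -et (as does loftokudz), so the same rule applies.
The other patterns: stems whose second-to-last letter is 'm' double the final consonant and add -eka; stems whose second-to-last letter is 'p' add -um.
So zonrofohz → zonrofhzet.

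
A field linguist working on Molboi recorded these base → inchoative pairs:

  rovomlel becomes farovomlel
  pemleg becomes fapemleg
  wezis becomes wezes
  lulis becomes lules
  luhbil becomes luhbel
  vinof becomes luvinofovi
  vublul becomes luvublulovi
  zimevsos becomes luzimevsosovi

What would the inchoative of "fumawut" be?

lufumawutovi

rovomlel and luhbil both end in -l yet inflect differently (farovomlel, luhbel), so the final letter is not what conditions the rule; the last vowel is.
"fumawut" has last vowel 'u'. The one such stem in the data (vublul → luvublulovi) adds lu- … -ovi around the stem, so the same rule applies.
The other patterns: stems whose last vowel is 'e' add the prefix fa-; stems whose last vowel is 'i' change the last vowel to 'e'.
So fumawut → lufumawutovi.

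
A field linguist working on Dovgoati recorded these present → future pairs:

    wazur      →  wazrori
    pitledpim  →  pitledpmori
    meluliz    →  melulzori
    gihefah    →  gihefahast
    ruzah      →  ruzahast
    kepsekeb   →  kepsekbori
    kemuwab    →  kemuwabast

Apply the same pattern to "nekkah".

kemuwab and kepsekeb both end in -b yet inflect differently (kemuwabast, kepsekbori), so the final letter is not what conditions the rule; the last vowel is.
"nekkah" has last vowel 'a'. The stems whose last vowel is 'a' (gihefah → gihefahast, ruzah → ruzahast, kemuwab → kemuwabast) add -ast.
The other pattern: stems whose last vowel is 'e', 'i' or 'u' delete the last vowel and add -ori.
So nekkah → nekkahast.

nekkahast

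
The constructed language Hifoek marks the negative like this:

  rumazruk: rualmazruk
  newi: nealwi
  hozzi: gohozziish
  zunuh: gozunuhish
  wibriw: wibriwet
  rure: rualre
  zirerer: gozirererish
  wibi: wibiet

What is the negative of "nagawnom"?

"nagawnom" begins with n-. The one such stem in the data (newi → nealwi) inserts -al- after the first vowel (as do rumazruk, rure), so the same rule applies.
So nagawnom → naalgawnom.

naalgawnom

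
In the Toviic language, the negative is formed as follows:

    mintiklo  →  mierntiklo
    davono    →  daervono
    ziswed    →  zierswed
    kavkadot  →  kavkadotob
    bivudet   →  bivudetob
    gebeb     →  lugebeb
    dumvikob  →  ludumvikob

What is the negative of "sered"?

mintiklo and kavkadot both have last vowel 'o' yet inflect differently (mierntiklo, kavkadotob), so the last vowel is not what conditions the rule; the final letter is.
"sered" ends in -d. The one such stem in the data (ziswed → zierswed) inserts -er- after the first vowel (as do mintiklo, davono), so the same rule applies.
The other patterns: stems ending in -t add -ob; stems ending in -b add the prefix lu-.
So sered → seerred.

seerred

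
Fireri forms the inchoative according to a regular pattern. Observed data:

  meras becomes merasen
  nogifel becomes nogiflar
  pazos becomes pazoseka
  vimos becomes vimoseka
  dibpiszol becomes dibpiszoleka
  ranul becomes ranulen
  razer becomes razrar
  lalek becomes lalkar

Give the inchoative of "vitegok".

vitegokeka

nogifel and dibpiszol both end in -l yet inflect differently (nogiflar, dibpiszoleka), so the final letter is not what conditions the rule; the last vowel is.
"vitegok" has last vowel 'o'. The stems whose last vowel is 'o' (dibpiszol → dibpiszoleka, vimos → vimoseka, pazos → pazoseka) add -eka.
The other patterns: stems whose last vowel is 'e' delete the last vowel and add -ar; stems whose last vowel is 'a' or 'u' add -en.
So vitegok → vitegokeka.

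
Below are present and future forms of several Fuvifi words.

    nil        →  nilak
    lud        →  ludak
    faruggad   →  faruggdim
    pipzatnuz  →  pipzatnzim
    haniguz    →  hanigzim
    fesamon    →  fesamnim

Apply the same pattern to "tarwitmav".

tarwitmvim

lud and faruggad both end in -d yet inflect differently (ludak, faruggdim), so the final letter is not what conditions the rule; the number of vowels is.
"tarwitmav" has 3 vowels. The stems with 3 vowels (faruggad → faruggdim, pipzatnuz → pipzatnzim, haniguz → hanigzim) delete the last vowel and add -im.
The other pattern: stems with 1 vowel add -ak.
So tarwitmav → tarwitmvim.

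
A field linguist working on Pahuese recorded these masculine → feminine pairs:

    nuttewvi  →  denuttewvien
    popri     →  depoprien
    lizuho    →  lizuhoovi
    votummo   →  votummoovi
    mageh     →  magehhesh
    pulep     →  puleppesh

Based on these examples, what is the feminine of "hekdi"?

popri and pulep both begin with p- yet inflect differently (depoprien, puleppesh), so the first letter is not what conditions the rule; the final letter is.
"hekdi" ends in -i. The stems ending in -i (nuttewvi → denuttewvien, popri → depoprien) add de- … -en around the stem.
The other patterns: stems ending in -o add -ovi; stems ending in -h or -p double the final consonant and add -esh.
So hekdi → dehekdien.

dehekdien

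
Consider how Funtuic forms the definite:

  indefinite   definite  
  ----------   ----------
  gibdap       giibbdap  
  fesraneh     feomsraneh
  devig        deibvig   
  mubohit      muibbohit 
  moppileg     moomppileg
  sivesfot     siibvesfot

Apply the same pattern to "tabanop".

taibbanop

moppileg and devig both end in -g yet inflect differently (moomppileg, deibvig), so the final letter is not what conditions the rule; the last vowel is.
"tabanop" has last vowel 'o'. The one such stem in the data (sivesfot → siibvesfot) inserts -ib- after the first vowel (as do mubohit, devig), so the same rule applies.
The other pattern: stems whose last vowel is 'e' insert -om- after the first vowel.
So tabanop → taibbanop.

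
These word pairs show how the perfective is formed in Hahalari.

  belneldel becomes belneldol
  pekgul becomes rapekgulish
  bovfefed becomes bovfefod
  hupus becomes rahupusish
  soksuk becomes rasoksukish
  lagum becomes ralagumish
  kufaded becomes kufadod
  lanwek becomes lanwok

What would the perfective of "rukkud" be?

lanwek and soksuk both end in -k yet inflect differently (lanwok, rasoksukish), so the final letter is not what conditions the rule; the last vowel is.
"rukkud" has last vowel 'u'. The stems whose last vowel is 'u' (hupus → rahupusish, soksuk → rasoksukish, lagum → ralagumish) add ra- … -ish around the stem.
So rukkud → rarukkudish.

rarukkudish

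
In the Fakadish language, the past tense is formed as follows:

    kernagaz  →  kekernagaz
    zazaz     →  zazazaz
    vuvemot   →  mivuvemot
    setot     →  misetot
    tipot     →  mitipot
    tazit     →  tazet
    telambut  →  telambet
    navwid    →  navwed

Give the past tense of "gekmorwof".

migekmorwof

vuvemot and tazit both end in -t yet inflect differently (mivuvemot, tazet), so the final letter is not what conditions the rule; the last vowel is.
"gekmorwof" has last vowel 'o'. The stems whose last vowel is 'o' (vuvemot → mivuvemot, setot → misetot, tipot → mitipot) add the prefix mi-.
So gekmorwof → migekmorwof.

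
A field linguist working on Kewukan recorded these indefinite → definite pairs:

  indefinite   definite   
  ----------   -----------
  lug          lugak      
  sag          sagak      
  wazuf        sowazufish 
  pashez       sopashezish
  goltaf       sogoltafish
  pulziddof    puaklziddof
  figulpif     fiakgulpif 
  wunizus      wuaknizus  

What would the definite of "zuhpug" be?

wazuf and pulziddof both end in -f yet inflect differently (sowazufish, puaklziddof), so the final letter is not what conditions the rule; the number of vowels is.
"zuhpug" has 2 vowels. The stems with 2 vowels (wazuf → sowazufish, pashez → sopashezish, goltaf → sogoltafish) add so- … -ish around the stem.
So zuhpug → sozuhpugish.

sozuhpugish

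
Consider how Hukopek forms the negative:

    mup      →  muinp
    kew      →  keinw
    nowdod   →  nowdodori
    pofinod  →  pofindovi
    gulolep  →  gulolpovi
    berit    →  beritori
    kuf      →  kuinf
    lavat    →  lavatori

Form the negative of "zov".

nowdod and pofinod both end in -d yet inflect differently (nowdodori, pofindovi), so the final letter is not what conditions the rule; the number of vowels is.
"zov" has 1 vowel. The stems with 1 vowel (kuf → kuinf, kew → keinw, mup → muinp) insert -in- after the first vowel.
So zov → zoinv.

zoinv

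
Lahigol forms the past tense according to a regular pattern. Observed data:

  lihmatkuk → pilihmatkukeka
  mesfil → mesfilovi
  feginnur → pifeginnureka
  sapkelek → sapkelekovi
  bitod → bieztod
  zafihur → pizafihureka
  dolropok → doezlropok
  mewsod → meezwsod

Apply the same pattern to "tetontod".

dolropok and lihmatkuk both end in -k yet inflect differently (doezlropok, pilihmatkukeka), so the final letter is not what conditions the rule; the last vowel is.
"tetontod" has last vowel 'o'. The stems whose last vowel is 'o' (dolropok → doezlropok, bitod → bieztod, mewsod → meezwsod) insert -ez- after the first vowel.
The other patterns: stems whose last vowel is 'u' add pi- … -eka around the stem; stems whose last vowel is 'e' or 'i' add -ovi.
So tetontod → teeztontod.

teeztontod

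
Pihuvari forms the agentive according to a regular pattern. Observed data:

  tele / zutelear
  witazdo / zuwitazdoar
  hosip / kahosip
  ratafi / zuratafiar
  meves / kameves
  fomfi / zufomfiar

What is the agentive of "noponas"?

"noponas" ends in a consonant. The stems ending in a consonant (meves → kameves, hosip → kahosip) add the prefix ka-.
So noponas → kanoponas.

kanoponas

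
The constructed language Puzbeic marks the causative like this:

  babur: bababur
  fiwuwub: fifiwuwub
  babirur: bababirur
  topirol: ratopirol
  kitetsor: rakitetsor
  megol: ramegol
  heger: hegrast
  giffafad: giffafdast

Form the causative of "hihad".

babur and kitetsor both end in -r yet inflect differently (bababur, rakitetsor), so the final letter is not what conditions the rule; the last vowel is.
"hihad" has last vowel 'a'. The one such stem in the data (giffafad → giffafdast) deletes the last vowel and adds -ast (as does heger), so the same rule applies.
The other patterns: stems whose last vowel is 'u' repeat the first consonant+vowel as a prefix; stems whose last vowel is 'o' add the prefix ra-.
So hihad → hihdast.

hihdast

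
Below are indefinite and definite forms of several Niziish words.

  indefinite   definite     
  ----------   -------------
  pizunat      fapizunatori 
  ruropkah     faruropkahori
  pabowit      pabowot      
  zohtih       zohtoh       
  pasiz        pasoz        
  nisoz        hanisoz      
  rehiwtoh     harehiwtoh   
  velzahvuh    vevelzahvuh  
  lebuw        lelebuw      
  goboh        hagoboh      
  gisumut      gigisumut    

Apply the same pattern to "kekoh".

hakekoh

velzahvuh and zohtih both end in -h yet inflect differently (vevelzahvuh, zohtoh), so the final letter is not what conditions the rule; the last vowel is.
"kekoh" has last vowel 'o'. The stems whose last vowel is 'o' (nisoz → hanisoz, rehiwtoh → harehiwtoh, goboh → hagoboh) add the prefix ha-.
So kekoh → hakekoh.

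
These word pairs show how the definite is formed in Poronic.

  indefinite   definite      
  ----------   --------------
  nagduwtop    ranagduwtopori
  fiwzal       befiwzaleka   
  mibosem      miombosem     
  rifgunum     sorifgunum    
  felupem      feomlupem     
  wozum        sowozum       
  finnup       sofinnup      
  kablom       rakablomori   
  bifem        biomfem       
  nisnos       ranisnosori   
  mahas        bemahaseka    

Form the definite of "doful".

finnup and nagduwtop both end in -p yet inflect differently (sofinnup, ranagduwtopori), so the final letter is not what conditions the rule; the last vowel is.
"doful" has last vowel 'u'. The stems whose last vowel is 'u' (finnup → sofinnup, wozum → sowozum, rifgunum → sorifgunum) add the prefix so-.
So doful → sodoful.

sodoful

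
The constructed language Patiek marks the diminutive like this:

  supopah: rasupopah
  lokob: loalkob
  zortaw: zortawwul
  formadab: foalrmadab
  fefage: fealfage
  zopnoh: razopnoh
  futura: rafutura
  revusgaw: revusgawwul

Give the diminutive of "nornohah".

zortaw and futura both have last vowel 'a' yet inflect differently (zortawwul, rafutura), so the last vowel is not what conditions the rule; the final letter is.
"nornohah" ends in -h. The stems ending in -h (supopah → rasupopah, zopnoh → razopnoh) add the prefix ra-.
The other patterns: stems ending in -w double the final consonant and add -ul; stems ending in -b or -e insert -al- after the first vowel.
So nornohah → ranornohah.

ranornohah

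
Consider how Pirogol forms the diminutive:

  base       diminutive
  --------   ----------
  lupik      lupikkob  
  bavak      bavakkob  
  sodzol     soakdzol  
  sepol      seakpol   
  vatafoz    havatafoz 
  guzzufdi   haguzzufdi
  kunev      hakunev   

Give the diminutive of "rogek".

sodzol and vatafoz both have last vowel 'o' yet inflect differently (soakdzol, havatafoz), so the last vowel is not what conditions the rule; the final letter is.
"rogek" ends in -k. The stems ending in -k (lupik → lupikkob, bavak → bavakkob) double the final consonant and add -ob.
So rogek → rogekkob.

rogekkob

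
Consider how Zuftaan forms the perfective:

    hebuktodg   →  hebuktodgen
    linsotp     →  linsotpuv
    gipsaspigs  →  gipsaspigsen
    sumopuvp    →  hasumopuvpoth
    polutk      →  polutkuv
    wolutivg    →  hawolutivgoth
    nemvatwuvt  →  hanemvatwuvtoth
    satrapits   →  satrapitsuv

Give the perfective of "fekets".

feketsuv

sumopuvp and linsotp both end in -p yet inflect differently (hasumopuvpoth, linsotpuv), so the final letter is not what conditions the rule; the second-to-last letter is.
"fekets" has second-to-last letter 't'. The stems whose second-to-last letter is 't' (polutk → polutkuv, satrapits → satrapitsuv, linsotp → linsotpuv) add -uv.
So fekets → feketsuv.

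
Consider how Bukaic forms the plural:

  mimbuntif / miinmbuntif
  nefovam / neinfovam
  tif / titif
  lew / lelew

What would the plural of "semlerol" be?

seinmlerol

mimbuntif and tif both end in -f yet inflect differently (miinmbuntif, titif), so the final letter is not what conditions the rule; the number of vowels is.
"semlerol" has 3 vowels. The stems with 3 vowels (mimbuntif → miinmbuntif, nefovam → neinfovam) insert -in- after the first vowel.
The other pattern: stems with 1 vowel repeat the first consonant+vowel as a prefix.
So semlerol → seinmlerol.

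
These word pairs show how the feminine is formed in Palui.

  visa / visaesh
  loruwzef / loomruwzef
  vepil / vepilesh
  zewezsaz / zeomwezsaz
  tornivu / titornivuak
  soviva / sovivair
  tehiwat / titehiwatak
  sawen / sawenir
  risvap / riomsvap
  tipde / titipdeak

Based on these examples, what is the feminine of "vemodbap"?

soviva and visa both end in -a yet inflect differently (sovivair, visaesh), so the final letter is not what conditions the rule; the first letter is.
"vemodbap" begins with v-. The stems beginning with v- (visa → visaesh, vepil → vepilesh) add -esh.
So vemodbap → vemodbapesh.

vemodbapesh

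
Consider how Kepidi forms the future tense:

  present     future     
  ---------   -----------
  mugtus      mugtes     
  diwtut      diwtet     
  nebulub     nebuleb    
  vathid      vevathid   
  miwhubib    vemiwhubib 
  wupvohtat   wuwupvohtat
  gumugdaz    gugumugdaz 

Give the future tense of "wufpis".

nebulub and miwhubib both end in -b yet inflect differently (nebuleb, vemiwhubib), so the final letter is not what conditions the rule; the last vowel is.
"wufpis" has last vowel 'i'. The stems whose last vowel is 'i' (vathid → vevathid, miwhubib → vemiwhubib) add the prefix ve-.
The other patterns: stems whose last vowel is 'u' change the last vowel to 'e'; stems whose last vowel is 'a' repeat the first consonant+vowel as a prefix.
So wufpis → vewufpis.

vewufpis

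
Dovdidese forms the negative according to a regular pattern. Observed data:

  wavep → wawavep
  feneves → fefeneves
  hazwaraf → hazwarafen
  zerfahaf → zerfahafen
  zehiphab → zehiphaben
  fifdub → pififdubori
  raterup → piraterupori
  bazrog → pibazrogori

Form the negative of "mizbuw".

zehiphab and fifdub both end in -b yet inflect differently (zehiphaben, pififdubori), so the final letter is not what conditions the rule; the last vowel is.
"mizbuw" has last vowel 'u'. The stems whose last vowel is 'u' (fifdub → pififdubori, raterup → piraterupori) add pi- … -ori around the stem.
So mizbuw → pimizbuwori.

pimizbuwori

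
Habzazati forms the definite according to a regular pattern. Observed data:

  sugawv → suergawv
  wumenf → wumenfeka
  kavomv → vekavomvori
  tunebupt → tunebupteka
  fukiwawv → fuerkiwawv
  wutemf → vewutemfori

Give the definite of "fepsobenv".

fepsobenveka

kavomv and fukiwawv both end in -v yet inflect differently (vekavomvori, fuerkiwawv), so the final letter is not what conditions the rule; the second-to-last letter is.
"fepsobenv" has second-to-last letter 'n'. The one such stem in the data (wumenf → wumenfeka) adds -eka, so the same rule applies.
The other patterns: stems whose second-to-last letter is 'm' add ve- … -ori around the stem; stems whose second-to-last letter is 'w' insert -er- after the first vowel.
So fepsobenv → fepsobenveka.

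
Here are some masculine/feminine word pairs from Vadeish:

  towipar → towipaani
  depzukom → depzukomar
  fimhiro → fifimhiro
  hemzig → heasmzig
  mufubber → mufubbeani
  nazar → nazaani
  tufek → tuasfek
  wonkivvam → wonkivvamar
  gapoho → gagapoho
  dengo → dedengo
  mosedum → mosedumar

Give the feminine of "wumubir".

wumubiani

towipar and wonkivvam both have last vowel 'a' yet inflect differently (towipaani, wonkivvamar), so the last vowel is not what conditions the rule; the final letter is.
"wumubir" ends in -r. The stems ending in -r (towipar → towipaani, nazar → nazaani, mufubber → mufubbeani) drop the final letter and add -ani.
The other patterns: stems ending in -m add -ar; stems ending in -o repeat the first consonant+vowel as a prefix; stems ending in -g or -k insert -as- after the first vowel.
So wumubir → wumubiani.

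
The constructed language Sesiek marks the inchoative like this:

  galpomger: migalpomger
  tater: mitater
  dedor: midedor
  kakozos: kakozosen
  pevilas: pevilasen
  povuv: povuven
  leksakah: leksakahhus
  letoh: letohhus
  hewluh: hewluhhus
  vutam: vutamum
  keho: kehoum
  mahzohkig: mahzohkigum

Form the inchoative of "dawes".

dedor and kakozos both have last vowel 'o' yet inflect differently (midedor, kakozosen), so the last vowel is not what conditions the rule; the final letter is.
"dawes" ends in -s. The stems ending in -s (kakozos → kakozosen, pevilas → pevilasen) add -en.
So dawes → dawesen.

dawesen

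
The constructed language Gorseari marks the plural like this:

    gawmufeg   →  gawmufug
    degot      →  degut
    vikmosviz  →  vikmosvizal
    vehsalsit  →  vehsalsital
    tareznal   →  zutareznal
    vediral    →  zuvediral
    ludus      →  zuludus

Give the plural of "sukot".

sukut

degot and vehsalsit both end in -t yet inflect differently (degut, vehsalsital), so the final letter is not what conditions the rule; the last vowel is.
"sukot" has last vowel 'o'. The one such stem in the data (degot → degut) changes the last vowel to 'u' (as does gawmufeg), so the same rule applies.
So sukot → sukut.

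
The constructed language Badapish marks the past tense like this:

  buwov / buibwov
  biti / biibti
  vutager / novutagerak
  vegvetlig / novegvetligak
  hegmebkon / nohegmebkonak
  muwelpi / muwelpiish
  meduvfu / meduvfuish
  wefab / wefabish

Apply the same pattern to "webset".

biti and muwelpi both end in -i yet inflect differently (biibti, muwelpiish), so the final letter is not what conditions the rule; the first letter is.
"webset" begins with w-. The one such stem in the data (wefab → wefabish) adds -ish, so the same rule applies.
So webset → websetish.

websetish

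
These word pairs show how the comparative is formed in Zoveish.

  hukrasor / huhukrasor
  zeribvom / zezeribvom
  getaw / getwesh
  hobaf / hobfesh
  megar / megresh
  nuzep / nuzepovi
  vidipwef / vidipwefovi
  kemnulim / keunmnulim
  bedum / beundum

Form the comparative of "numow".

nunumow

hukrasor and megar both end in -r yet inflect differently (huhukrasor, megresh), so the final letter is not what conditions the rule; the last vowel is.
"numow" has last vowel 'o'. The stems whose last vowel is 'o' (hukrasor → huhukrasor, zeribvom → zezeribvom) repeat the first consonant+vowel as a prefix.
The other patterns: stems whose last vowel is 'a' delete the last vowel and add -esh; stems whose last vowel is 'e' add -ovi; stems whose last vowel is 'i' or 'u' insert -un- after the first vowel.
So numow → nunumow.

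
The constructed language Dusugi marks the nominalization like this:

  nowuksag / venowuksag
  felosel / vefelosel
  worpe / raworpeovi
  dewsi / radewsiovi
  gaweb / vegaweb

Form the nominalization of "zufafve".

worpe and gaweb both have last vowel 'e' yet inflect differently (raworpeovi, vegaweb), so the last vowel is not what conditions the rule; whether the stem ends in a vowel or a consonant is.
"zufafve" ends in a vowel. The stems ending in a vowel (worpe → raworpeovi, dewsi → radewsiovi) add ra- … -ovi around the stem.
So zufafve → razufafveovi.

razufafveovi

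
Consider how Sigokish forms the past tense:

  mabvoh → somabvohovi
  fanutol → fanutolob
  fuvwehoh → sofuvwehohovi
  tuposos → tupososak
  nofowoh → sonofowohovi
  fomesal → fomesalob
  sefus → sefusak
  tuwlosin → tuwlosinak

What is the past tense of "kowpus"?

fanutol and mabvoh both have last vowel 'o' yet inflect differently (fanutolob, somabvohovi), so the last vowel is not what conditions the rule; the final letter is.
"kowpus" ends in -s. The stems ending in -s (tuposos → tupososak, sefus → sefusak) add -ak.
So kowpus → kowpusak.

kowpusak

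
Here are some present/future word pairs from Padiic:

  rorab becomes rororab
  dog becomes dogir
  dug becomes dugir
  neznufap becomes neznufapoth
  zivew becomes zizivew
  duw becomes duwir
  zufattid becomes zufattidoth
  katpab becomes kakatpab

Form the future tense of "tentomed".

duw and zivew both end in -w yet inflect differently (duwir, zizivew), so the final letter is not what conditions the rule; the number of vowels is.
"tentomed" has 3 vowels. The stems with 3 vowels (zufattid → zufattidoth, neznufap → neznufapoth) add -oth.
The other patterns: stems with 1 vowel add -ir; stems with 2 vowels repeat the first consonant+vowel as a prefix.
So tentomed → tentomedoth.

tentomedoth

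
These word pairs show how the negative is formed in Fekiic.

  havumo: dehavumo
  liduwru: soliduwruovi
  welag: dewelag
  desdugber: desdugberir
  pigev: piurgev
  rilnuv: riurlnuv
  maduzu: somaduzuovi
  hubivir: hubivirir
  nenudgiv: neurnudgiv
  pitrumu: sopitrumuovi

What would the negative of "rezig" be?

hubivir and nenudgiv both have last vowel 'i' yet inflect differently (hubivirir, neurnudgiv), so the last vowel is not what conditions the rule; the final letter is.
"rezig" ends in -g. The one such stem in the data (welag → dewelag) adds the prefix de-, so the same rule applies.
The other patterns: stems ending in -r add -ir; stems ending in -u add so- … -ovi around the stem; stems ending in -v insert -ur- after the first vowel.
So rezig → derezig.

derezig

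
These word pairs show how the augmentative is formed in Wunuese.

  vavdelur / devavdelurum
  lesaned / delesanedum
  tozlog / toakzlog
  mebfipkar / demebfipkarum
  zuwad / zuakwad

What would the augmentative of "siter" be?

"siter" has 2 vowels. The stems with 2 vowels (tozlog → toakzlog, zuwad → zuakwad) insert -ak- after the first vowel.
The other pattern: stems with 3 vowels add de- … -um around the stem.
So siter → siakter.

siakter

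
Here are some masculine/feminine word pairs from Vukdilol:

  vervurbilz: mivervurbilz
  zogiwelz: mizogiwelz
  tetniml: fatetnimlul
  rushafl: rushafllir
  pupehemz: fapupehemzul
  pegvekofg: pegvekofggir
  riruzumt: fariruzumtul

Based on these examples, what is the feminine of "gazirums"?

rushafl and tetniml both end in -l yet inflect differently (rushafllir, fatetnimlul), so the final letter is not what conditions the rule; the second-to-last letter is.
"gazirums" has second-to-last letter 'm'. The stems whose second-to-last letter is 'm' (riruzumt → fariruzumtul, tetniml → fatetnimlul, pupehemz → fapupehemzul) add fa- … -ul around the stem.
So gazirums → fagazirumsul.

fagazirumsul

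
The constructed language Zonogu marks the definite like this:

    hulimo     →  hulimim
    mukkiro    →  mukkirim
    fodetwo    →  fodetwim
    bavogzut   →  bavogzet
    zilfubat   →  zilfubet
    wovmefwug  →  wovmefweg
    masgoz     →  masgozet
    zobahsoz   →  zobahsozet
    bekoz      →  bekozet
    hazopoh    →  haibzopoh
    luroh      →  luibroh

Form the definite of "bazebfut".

hulimo and masgoz both have last vowel 'o' yet inflect differently (hulimim, masgozet), so the last vowel is not what conditions the rule; the final letter is.
"bazebfut" ends in -t. The stems ending in -t (bavogzut → bavogzet, zilfubat → zilfubet) change the last vowel to 'e'.
The other patterns: stems ending in -o drop the final letter and add -im; stems ending in -z add -et; stems ending in -h insert -ib- after the first vowel.
So bazebfut → bazebfet.

bazebfet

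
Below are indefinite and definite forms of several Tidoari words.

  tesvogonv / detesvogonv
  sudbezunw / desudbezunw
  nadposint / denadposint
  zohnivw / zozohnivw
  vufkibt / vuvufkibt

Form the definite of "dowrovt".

"dowrovt" has second-to-last letter 'v'. The one such stem in the data (zohnivw → zozohnivw) repeats the first consonant+vowel as a prefix (as does vufkibt), so the same rule applies.
So dowrovt → dodowrovt.

dodowrovt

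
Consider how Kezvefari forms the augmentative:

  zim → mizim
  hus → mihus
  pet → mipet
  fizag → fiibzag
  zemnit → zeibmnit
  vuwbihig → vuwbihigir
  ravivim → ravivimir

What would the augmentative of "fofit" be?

foibfit

pet and zemnit both end in -t yet inflect differently (mipet, zeibmnit), so the final letter is not what conditions the rule; the number of vowels is.
"fofit" has 2 vowels. The stems with 2 vowels (fizag → fiibzag, zemnit → zeibmnit) insert -ib- after the first vowel.
So fofit → foibfit.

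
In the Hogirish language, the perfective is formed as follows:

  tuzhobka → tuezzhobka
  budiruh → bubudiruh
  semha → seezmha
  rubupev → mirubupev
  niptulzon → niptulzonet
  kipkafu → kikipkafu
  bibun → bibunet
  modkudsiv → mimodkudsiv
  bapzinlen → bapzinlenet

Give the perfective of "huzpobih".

huhuzpobih

"huzpobih" ends in -h. The one such stem in the data (budiruh → bubudiruh) repeats the first consonant+vowel as a prefix (as does kipkafu), so the same rule applies.
So huzpobih → huhuzpobih.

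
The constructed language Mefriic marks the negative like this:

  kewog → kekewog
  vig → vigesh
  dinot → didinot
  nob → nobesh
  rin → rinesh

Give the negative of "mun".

"mun" has 1 vowel. The stems with 1 vowel (nob → nobesh, vig → vigesh, rin → rinesh) add -esh.
So mun → munesh.

munesh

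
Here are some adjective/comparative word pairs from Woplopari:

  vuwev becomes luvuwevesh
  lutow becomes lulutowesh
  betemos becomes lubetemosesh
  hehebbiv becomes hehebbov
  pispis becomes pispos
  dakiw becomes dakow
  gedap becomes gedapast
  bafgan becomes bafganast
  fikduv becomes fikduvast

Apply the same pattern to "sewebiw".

"sewebiw" has last vowel 'i'. The stems whose last vowel is 'i' (hehebbiv → hehebbov, pispis → pispos, dakiw → dakow) change the last vowel to 'o'.
So sewebiw → sewebow.

sewebow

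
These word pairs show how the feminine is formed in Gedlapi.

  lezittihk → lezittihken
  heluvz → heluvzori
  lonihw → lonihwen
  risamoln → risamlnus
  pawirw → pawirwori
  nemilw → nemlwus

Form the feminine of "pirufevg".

pirufevgori

nemilw and lonihw both end in -w yet inflect differently (nemlwus, lonihwen), so the final letter is not what conditions the rule; the second-to-last letter is.
"pirufevg" has second-to-last letter 'v'. The one such stem in the data (heluvz → heluvzori) adds -ori, so the same rule applies.
The other patterns: stems whose second-to-last letter is 'l' delete the last vowel and add -us; stems whose second-to-last letter is 'h' add -en.
So pirufevg → pirufevgori.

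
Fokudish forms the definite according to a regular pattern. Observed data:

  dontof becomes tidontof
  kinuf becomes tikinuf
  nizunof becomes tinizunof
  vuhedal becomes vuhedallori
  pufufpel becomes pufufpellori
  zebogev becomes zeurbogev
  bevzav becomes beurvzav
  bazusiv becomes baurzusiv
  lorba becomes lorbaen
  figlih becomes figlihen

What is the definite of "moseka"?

mosekaen

pufufpel and zebogev both have last vowel 'e' yet inflect differently (pufufpellori, zeurbogev), so the last vowel is not what conditions the rule; the final letter is.
"moseka" ends in -a. The one such stem in the data (lorba → lorbaen) adds -en, so the same rule applies.
The other patterns: stems ending in -f add the prefix ti-; stems ending in -l double the final consonant and add -ori; stems ending in -v insert -ur- after the first vowel.
So moseka → mosekaen.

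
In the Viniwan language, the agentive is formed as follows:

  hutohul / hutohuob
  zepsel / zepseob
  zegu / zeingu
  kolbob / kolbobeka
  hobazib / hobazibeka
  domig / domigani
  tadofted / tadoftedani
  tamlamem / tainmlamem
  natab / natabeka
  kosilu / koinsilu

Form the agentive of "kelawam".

"kelawam" ends in -m. The one such stem in the data (tamlamem → tainmlamem) inserts -in- after the first vowel (as do kosilu, zegu), so the same rule applies.
So kelawam → keinlawam.

keinlawam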